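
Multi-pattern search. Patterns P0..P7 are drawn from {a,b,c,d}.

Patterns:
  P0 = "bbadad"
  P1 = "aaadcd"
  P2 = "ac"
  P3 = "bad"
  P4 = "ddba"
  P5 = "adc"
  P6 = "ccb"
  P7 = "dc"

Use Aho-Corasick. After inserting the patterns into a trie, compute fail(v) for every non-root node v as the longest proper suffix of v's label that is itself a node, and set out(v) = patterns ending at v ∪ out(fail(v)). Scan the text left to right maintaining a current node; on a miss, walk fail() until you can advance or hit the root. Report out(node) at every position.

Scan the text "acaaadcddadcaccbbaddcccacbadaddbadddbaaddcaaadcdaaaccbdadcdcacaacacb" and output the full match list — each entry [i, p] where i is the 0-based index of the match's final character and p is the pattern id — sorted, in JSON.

Build:
Trie nodes:
  n0 'ε': a→7 b→1 c→22 d→16
  n1 'b': a→14 b→2
  n2 'bb': a→3
  n3 'bba': d→4
  n4 'bbad': a→5
  n5 'bbada': d→6
  n6 'bbadad': ·  ←P0
  n7 'a': a→8 c→13 d→20
  n8 'aa': a→9
  n9 'aaa': d→10
  n10 'aaad': c→11
  n11 'aaadc': d→12
  n12 'aaadcd': ·  ←P1
  n13 'ac': ·  ←P2
  n14 'ba': d→15
  n15 'bad': ·  ←P3
  n16 'd': c→25 d→17
  n17 'dd': b→18
  n18 'ddb': a→19
  n19 'ddba': ·  ←P4
  n20 'ad': c→21
  n21 'adc': ·  ←P5
  n22 'c': c→23
  n23 'cc': b→24
  n24 'ccb': ·  ←P6
  n25 'dc': ·  ←P7

Failure links (BFS by depth):
  fail(1) 'b': from fail(0)=0 chase 'b': 0 ⇒ 0;  out=∅∪out(0)=∅
  fail(7) 'a': from fail(0)=0 chase 'a': 0 ⇒ 0;  out=∅∪out(0)=∅
  fail(16) 'd': from fail(0)=0 chase 'd': 0 ⇒ 0;  out=∅∪out(0)=∅
  fail(22) 'c': from fail(0)=0 chase 'c': 0 ⇒ 0;  out=∅∪out(0)=∅
  fail(2) 'bb': from fail(1)=0 chase 'b': 0 ⇒ 1;  out=∅∪out(1)=∅
  fail(8) 'aa': from fail(7)=0 chase 'a': 0 ⇒ 7;  out=∅∪out(7)=∅
  fail(13) 'ac': from fail(7)=0 chase 'c': 0 ⇒ 22;  out={2}∪out(22)={2}
  fail(14) 'ba': from fail(1)=0 chase 'a': 0 ⇒ 7;  out=∅∪out(7)=∅
  fail(17) 'dd': from fail(16)=0 chase 'd': 0 ⇒ 16;  out=∅∪out(16)=∅
  fail(20) 'ad': from fail(7)=0 chase 'd': 0 ⇒ 16;  out=∅∪out(16)=∅
  fail(23) 'cc': from fail(22)=0 chase 'c': 0 ⇒ 22;  out=∅∪out(22)=∅
  fail(25) 'dc': from fail(16)=0 chase 'c': 0 ⇒ 22;  out={7}∪out(22)={7}
  fail(3) 'bba': from fail(2)=1 chase 'a': 1 ⇒ 14;  out=∅∪out(14)=∅
  fail(9) 'aaa': from fail(8)=7 chase 'a': 7 ⇒ 8;  out=∅∪out(8)=∅
  fail(15) 'bad': from fail(14)=7 chase 'd': 7 ⇒ 20;  out={3}∪out(20)={3}
  fail(18) 'ddb': from fail(17)=16 chase 'b': 16→0 ⇒ 1;  out=∅∪out(1)=∅
  fail(21) 'adc': from fail(20)=16 chase 'c': 16 ⇒ 25;  out={5}∪out(25)={5,7}
  fail(24) 'ccb': from fail(23)=22 chase 'b': 22→0 ⇒ 1;  out={6}∪out(1)={6}
  fail(4) 'bbad': from fail(3)=14 chase 'd': 14 ⇒ 15;  out=∅∪out(15)={3}
  fail(10) 'aaad': from fail(9)=8 chase 'd': 8→7 ⇒ 20;  out=∅∪out(20)=∅
  fail(19) 'ddba': from fail(18)=1 chase 'a': 1 ⇒ 14;  out={4}∪out(14)={4}
  fail(5) 'bbada': from fail(4)=15 chase 'a': 15→20→16→0 ⇒ 7;  out=∅∪out(7)=∅
  fail(11) 'aaadc': from fail(10)=20 chase 'c': 20 ⇒ 21;  out=∅∪out(21)={5,7}
  fail(6) 'bbadad': from fail(5)=7 chase 'd': 7 ⇒ 20;  out={0}∪out(20)={0}
  fail(12) 'aaadcd': from fail(11)=21 chase 'd': 21→25→22→0 ⇒ 16;  out={1}∪out(16)={1}

Scan:
pos 0 'a': at 7
pos 1 'c': at 13  emit P2@[0:1]
pos 2 'a': at 7 (via fail)
pos 3 'a': at 8
pos 4 'a': at 9
pos 5 'd': at 10
pos 6 'c': at 11  emit P5@[4:6],P7@[5:6]
pos 7 'd': at 12  emit P1@[2:7]
pos 8 'd': at 17 (via fail)
pos 9 'a': at 7 (via fail)
pos 10 'd': at 20
pos 11 'c': at 21  emit P5@[9:11],P7@[10:11]
pos 12 'a': at 7 (via fail)
pos 13 'c': at 13  emit P2@[12:13]
pos 14 'c': at 23 (via fail)
pos 15 'b': at 24  emit P6@[13:15]
pos 16 'b': at 2 (via fail)
pos 17 'a': at 3
pos 18 'd': at 4  emit P3@[16:18]
pos 19 'd': at 17 (via fail)
pos 20 'c': at 25 (via fail)  emit P7@[19:20]
pos 21 'c': at 23 (via fail)
pos 22 'c': at 23 (via fail)
pos 23 'a': at 7 (via fail)
pos 24 'c': at 13  emit P2@[23:24]
pos 25 'b': at 1 (via fail)
pos 26 'a': at 14
pos 27 'd': at 15  emit P3@[25:27]
pos 28 'a': at 7 (via fail)
pos 29 'd': at 20
pos 30 'd': at 17 (via fail)
pos 31 'b': at 18
pos 32 'a': at 19  emit P4@[29:32]
pos 33 'd': at 15 (via fail)  emit P3@[31:33]
pos 34 'd': at 17 (via fail)
pos 35 'd': at 17 (via fail)
pos 36 'b': at 18
pos 37 'a': at 19  emit P4@[34:37]
pos 38 'a': at 8 (via fail)
pos 39 'd': at 20 (via fail)
pos 40 'd': at 17 (via fail)
pos 41 'c': at 25 (via fail)  emit P7@[40:41]
pos 42 'a': at 7 (via fail)
pos 43 'a': at 8
pos 44 'a': at 9
pos 45 'd': at 10
pos 46 'c': at 11  emit P5@[44:46],P7@[45:46]
pos 47 'd': at 12  emit P1@[42:47]
pos 48 'a': at 7 (via fail)
pos 49 'a': at 8
pos 50 'a': at 9
pos 51 'c': at 13 (via fail)  emit P2@[50:51]
pos 52 'c': at 23 (via fail)
pos 53 'b': at 24  emit P6@[51:53]
pos 54 'd': at 16 (via fail)
pos 55 'a': at 7 (via fail)
pos 56 'd': at 20
pos 57 'c': at 21  emit P5@[55:57],P7@[56:57]
pos 58 'd': at 16 (via fail)
pos 59 'c': at 25  emit P7@[58:59]
pos 60 'a': at 7 (via fail)
pos 61 'c': at 13  emit P2@[60:61]
pos 62 'a': at 7 (via fail)
pos 63 'a': at 8
pos 64 'c': at 13 (via fail)  emit P2@[63:64]
pos 65 'a': at 7 (via fail)
pos 66 'c': at 13  emit P2@[65:66]
pos 67 'b': at 1 (via fail)

Matches: [[1,2],[6,5],[6,7],[7,1],[11,5],[11,7],[13,2],[15,6],[18,3],[20,7],[24,2],[27,3],[32,4],[33,3],[37,4],[41,7],[46,5],[46,7],[47,1],[51,2],[53,6],[57,5],[57,7],[59,7],[61,2],[64,2],[66,2]]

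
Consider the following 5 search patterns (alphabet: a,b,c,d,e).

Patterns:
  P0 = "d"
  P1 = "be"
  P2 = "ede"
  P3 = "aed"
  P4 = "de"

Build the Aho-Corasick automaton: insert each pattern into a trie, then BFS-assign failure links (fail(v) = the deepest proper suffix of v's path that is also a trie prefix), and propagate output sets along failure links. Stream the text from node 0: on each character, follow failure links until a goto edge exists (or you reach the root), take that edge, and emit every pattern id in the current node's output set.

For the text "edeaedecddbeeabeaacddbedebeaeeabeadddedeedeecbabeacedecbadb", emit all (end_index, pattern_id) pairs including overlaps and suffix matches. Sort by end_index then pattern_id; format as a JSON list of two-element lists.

Build automaton:
Trie (insert patterns):
  n0 'ε': a→7 b→2 d→1 e→4
  n1 'd': e→10  ←P0
  n2 'b': e→3
  n3 'be': ·  ←P1
  n4 'e': d→5
  n5 'ed': e→6
  n6 'ede': ·  ←P2
  n7 'a': e→8
  n8 'ae': d→9
  n9 'aed': ·  ←P3
  n10 'de': ·  ←P4

Failure links (BFS by depth):
  n1('d'): parent n0 fail=0; on 'd' 0 → fail=0;  out {0}∪∅={0}
  n2('b'): parent n0 fail=0; on 'b' 0 → fail=0;  out ∅∪∅=∅
  n4('e'): parent n0 fail=0; on 'e' 0 → fail=0;  out ∅∪∅=∅
  n7('a'): parent n0 fail=0; on 'a' 0 → fail=0;  out ∅∪∅=∅
  n3('be'): parent n2 fail=0; on 'e' 0 → fail=4;  out {1}∪∅={1}
  n5('ed'): parent n4 fail=0; on 'd' 0 → fail=1;  out ∅∪{0}={0}
  n8('ae'): parent n7 fail=0; on 'e' 0 → fail=4;  out ∅∪∅=∅
  n10('de'): parent n1 fail=0; on 'e' 0 → fail=4;  out {4}∪∅={4}
  n6('ede'): parent n5 fail=1; on 'e' 1 → fail=10;  out {2}∪{4}={2,4}
  n9('aed'): parent n8 fail=4; on 'd' 4 → fail=5;  out {3}∪{0}={0,3}

Text stream:
i=0 'e': node 0→4
i=1 'd': node 4→5  emit P0@[1:1]
i=2 'e': node 5→6  emit P2@[0:2],P4@[1:2]
i=3 'a': node 6→7 (fail-walked)
i=4 'e': node 7→8
i=5 'd': node 8→9  emit P0@[5:5],P3@[3:5]
i=6 'e': node 9→6 (fail-walked)  emit P2@[4:6],P4@[5:6]
i=7 'c': node 6→0 (fail-walked)
i=8 'd': node 0→1  emit P0@[8:8]
i=9 'd': node 1→1 (fail-walked)  emit P0@[9:9]
i=10 'b': node 1→2 (fail-walked)
i=11 'e': node 2→3  emit P1@[10:11]
i=12 'e': node 3→4 (fail-walked)
i=13 'a': node 4→7 (fail-walked)
i=14 'b': node 7→2 (fail-walked)
i=15 'e': node 2→3  emit P1@[14:15]
i=16 'a': node 3→7 (fail-walked)
i=17 'a': node 7→7 (fail-walked)
i=18 'c': node 7→0 (fail-walked)
i=19 'd': node 0→1  emit P0@[19:19]
i=20 'd': node 1→1 (fail-walked)  emit P0@[20:20]
i=21 'b': node 1→2 (fail-walked)
i=22 'e': node 2→3  emit P1@[21:22]
i=23 'd': node 3→5 (fail-walked)  emit P0@[23:23]
i=24 'e': node 5→6  emit P2@[22:24],P4@[23:24]
i=25 'b': node 6→2 (fail-walked)
i=26 'e': node 2→3  emit P1@[25:26]
i=27 'a': node 3→7 (fail-walked)
i=28 'e': node 7→8
i=29 'e': node 8→4 (fail-walked)
i=30 'a': node 4→7 (fail-walked)
i=31 'b': node 7→2 (fail-walked)
i=32 'e': node 2→3  emit P1@[31:32]
i=33 'a': node 3→7 (fail-walked)
i=34 'd': node 7→1 (fail-walked)  emit P0@[34:34]
i=35 'd': node 1→1 (fail-walked)  emit P0@[35:35]
i=36 'd': node 1→1 (fail-walked)  emit P0@[36:36]
i=37 'e': node 1→10  emit P4@[36:37]
i=38 'd': node 10→5 (fail-walked)  emit P0@[38:38]
i=39 'e': node 5→6  emit P2@[37:39],P4@[38:39]
i=40 'e': node 6→4 (fail-walked)
i=41 'd': node 4→5  emit P0@[41:41]
i=42 'e': node 5→6  emit P2@[40:42],P4@[41:42]
i=43 'e': node 6→4 (fail-walked)
i=44 'c': node 4→0 (fail-walked)
i=45 'b': node 0→2
i=46 'a': node 2→7 (fail-walked)
i=47 'b': node 7→2 (fail-walked)
i=48 'e': node 2→3  emit P1@[47:48]
i=49 'a': node 3→7 (fail-walked)
i=50 'c': node 7→0 (fail-walked)
i=51 'e': node 0→4
i=52 'd': node 4→5  emit P0@[52:52]
i=53 'e': node 5→6  emit P2@[51:53],P4@[52:53]
i=54 'c': node 6→0 (fail-walked)
i=55 'b': node 0→2
i=56 'a': node 2→7 (fail-walked)
i=57 'd': node 7→1 (fail-walked)  emit P0@[57:57]
i=58 'b': node 1→2 (fail-walked)

Matches: [[1,0],[2,2],[2,4],[5,0],[5,3],[6,2],[6,4],[8,0],[9,0],[11,1],[15,1],[19,0],[20,0],[22,1],[23,0],[24,2],[24,4],[26,1],[32,1],[34,0],[35,0],[36,0],[37,4],[38,0],[39,2],[39,4],[41,0],[42,2],[42,4],[48,1],[52,0],[53,2],[53,4],[57,0]]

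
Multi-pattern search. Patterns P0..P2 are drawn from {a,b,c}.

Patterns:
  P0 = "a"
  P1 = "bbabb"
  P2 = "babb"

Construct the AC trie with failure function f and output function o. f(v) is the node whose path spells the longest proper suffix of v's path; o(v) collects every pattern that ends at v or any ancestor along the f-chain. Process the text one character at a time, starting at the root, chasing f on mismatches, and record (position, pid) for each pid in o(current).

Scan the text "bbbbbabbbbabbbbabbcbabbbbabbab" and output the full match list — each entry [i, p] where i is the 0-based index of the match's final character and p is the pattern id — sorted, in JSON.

Build automaton:
Trie (insert patterns):
  n0 'ε': a→1 b→2
  n1 'a': ·  [P0 ends]
  n2 'b': a→7 b→3
  n3 'bb': a→4
  n4 'bba': b→5
  n5 'bbab': b→6
  n6 'bbabb': ·  [P1 ends]
  n7 'ba': b→8
  n8 'bab': b→9
  n9 'babb': ·  [P2 ends]

BFS fail/out derivation:
  fail(1) 'a': from fail(0)=0 chase 'a': 0 ⇒ 0;  out={0}∪out(0)={0}
  fail(2) 'b': from fail(0)=0 chase 'b': 0 ⇒ 0;  out=∅∪out(0)=∅
  fail(3) 'bb': from fail(2)=0 chase 'b': 0 ⇒ 2;  out=∅∪out(2)=∅
  fail(7) 'ba': from fail(2)=0 chase 'a': 0 ⇒ 1;  out=∅∪out(1)={0}
  fail(4) 'bba': from fail(3)=2 chase 'a': 2 ⇒ 7;  out=∅∪out(7)={0}
  fail(8) 'bab': from fail(7)=1 chase 'b': 1→0 ⇒ 2;  out=∅∪out(2)=∅
  fail(5) 'bbab': from fail(4)=7 chase 'b': 7 ⇒ 8;  out=∅∪out(8)=∅
  fail(9) 'babb': from fail(8)=2 chase 'b': 2 ⇒ 3;  out={2}∪out(3)={2}
  fail(6) 'bbabb': from fail(5)=8 chase 'b': 8 ⇒ 9;  out={1}∪out(9)={1,2}

Scan:
i=0 'b': node 0→2
i=1 'b': node 2→3
i=2 'b': node 3→3 (via fail)
i=3 'b': node 3→3 (via fail)
i=4 'b': node 3→3 (via fail)
i=5 'a': node 3→4  emit P0@[5:5]
i=6 'b': node 4→5
i=7 'b': node 5→6  emit P1@[3:7],P2@[4:7]
i=8 'b': node 6→3 (via fail)
i=9 'b': node 3→3 (via fail)
i=10 'a': node 3→4  emit P0@[10:10]
i=11 'b': node 4→5
i=12 'b': node 5→6  emit P1@[8:12],P2@[9:12]
i=13 'b': node 6→3 (via fail)
i=14 'b': node 3→3 (via fail)
i=15 'a': node 3→4  emit P0@[15:15]
i=16 'b': node 4→5
i=17 'b': node 5→6  emit P1@[13:17],P2@[14:17]
i=18 'c': node 6→0 (via fail)
i=19 'b': node 0→2
i=20 'a': node 2→7  emit P0@[20:20]
i=21 'b': node 7→8
i=22 'b': node 8→9  emit P2@[19:22]
i=23 'b': node 9→3 (via fail)
i=24 'b': node 3→3 (via fail)
i=25 'a': node 3→4  emit P0@[25:25]
i=26 'b': node 4→5
i=27 'b': node 5→6  emit P1@[23:27],P2@[24:27]
i=28 'a': node 6→4 (via fail)  emit P0@[28:28]
i=29 'b': node 4→5

Matches: [[5,0],[7,1],[7,2],[10,0],[12,1],[12,2],[15,0],[17,1],[17,2],[20,0],[22,2],[25,0],[27,1],[27,2],[28,0]]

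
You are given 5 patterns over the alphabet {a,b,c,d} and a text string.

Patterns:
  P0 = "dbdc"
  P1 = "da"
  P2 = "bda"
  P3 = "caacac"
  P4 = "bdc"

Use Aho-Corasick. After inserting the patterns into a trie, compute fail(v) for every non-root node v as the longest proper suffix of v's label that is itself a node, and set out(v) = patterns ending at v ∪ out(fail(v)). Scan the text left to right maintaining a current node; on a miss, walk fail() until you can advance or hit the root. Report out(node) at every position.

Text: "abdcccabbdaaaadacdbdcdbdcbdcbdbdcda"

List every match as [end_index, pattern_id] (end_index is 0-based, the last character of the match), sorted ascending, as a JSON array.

Construct AC machine:
Trie (insert patterns):
  n0 'ε': b→6 c→9 d→1
  n1 'd': a→5 b→2
  n2 'db': d→3
  n3 'dbd': c→4
  n4 'dbdc': ·  [P0 ends]
  n5 'da': ·  [P1 ends]
  n6 'b': d→7
  n7 'bd': a→8 c→15
  n8 'bda': ·  [P2 ends]
  n9 'c': a→10
  n10 'ca': a→11
  n11 'caa': c→12
  n12 'caac': a→13
  n13 'caaca': c→14
  n14 'caacac': ·  [P3 ends]
  n15 'bdc': ·  [P4 ends]

BFS fail/out derivation:
  fail(1) 'd': from fail(0)=0 chase 'd': 0 ⇒ 0;  out=∅∪out(0)=∅
  fail(6) 'b': from fail(0)=0 chase 'b': 0 ⇒ 0;  out=∅∪out(0)=∅
  fail(9) 'c': from fail(0)=0 chase 'c': 0 ⇒ 0;  out=∅∪out(0)=∅
  fail(2) 'db': from fail(1)=0 chase 'b': 0 ⇒ 6;  out=∅∪out(6)=∅
  fail(5) 'da': from fail(1)=0 chase 'a': 0 ⇒ 0;  out={1}∪out(0)={1}
  fail(7) 'bd': from fail(6)=0 chase 'd': 0 ⇒ 1;  out=∅∪out(1)=∅
  fail(10) 'ca': from fail(9)=0 chase 'a': 0 ⇒ 0;  out=∅∪out(0)=∅
  fail(3) 'dbd': from fail(2)=6 chase 'd': 6 ⇒ 7;  out=∅∪out(7)=∅
  fail(8) 'bda': from fail(7)=1 chase 'a': 1 ⇒ 5;  out={2}∪out(5)={1,2}
  fail(11) 'caa': from fail(10)=0 chase 'a': 0 ⇒ 0;  out=∅∪out(0)=∅
  fail(15) 'bdc': from fail(7)=1 chase 'c': 1→0 ⇒ 9;  out={4}∪out(9)={4}
  fail(4) 'dbdc': from fail(3)=7 chase 'c': 7 ⇒ 15;  out={0}∪out(15)={0,4}
  fail(12) 'caac': from fail(11)=0 chase 'c': 0 ⇒ 9;  out=∅∪out(9)=∅
  fail(13) 'caaca': from fail(12)=9 chase 'a': 9 ⇒ 10;  out=∅∪out(10)=∅
  fail(14) 'caacac': from fail(13)=10 chase 'c': 10→0 ⇒ 9;  out={3}∪out(9)={3}

Text stream:
i=0 'a': node 0→0
i=1 'b': node 0→6
i=2 'd': node 6→7
i=3 'c': node 7→15  → match P4@[1:3]
i=4 'c': node 15→9 ·f
i=5 'c': node 9→9 ·f
i=6 'a': node 9→10
i=7 'b': node 10→6 ·f
i=8 'b': node 6→6 ·f
i=9 'd': node 6→7
i=10 'a': node 7→8  → match P1@[9:10],P2@[8:10]
i=11 'a': node 8→0 ·f
i=12 'a': node 0→0
i=13 'a': node 0→0
i=14 'd': node 0→1
i=15 'a': node 1→5  → match P1@[14:15]
i=16 'c': node 5→9 ·f
i=17 'd': node 9→1 ·f
i=18 'b': node 1→2
i=19 'd': node 2→3
i=20 'c': node 3→4  → match P0@[17:20],P4@[18:20]
i=21 'd': node 4→1 ·f
i=22 'b': node 1→2
i=23 'd': node 2→3
i=24 'c': node 3→4  → match P0@[21:24],P4@[22:24]
i=25 'b': node 4→6 ·f
i=26 'd': node 6→7
i=27 'c': node 7→15  → match P4@[25:27]
i=28 'b': node 15→6 ·f
i=29 'd': node 6→7
i=30 'b': node 7→2 ·f
i=31 'd': node 2→3
i=32 'c': node 3→4  → match P0@[29:32],P4@[30:32]
i=33 'd': node 4→1 ·f
i=34 'a': node 1→5  → match P1@[33:34]

Matches: [[3,4],[10,1],[10,2],[15,1],[20,0],[20,4],[24,0],[24,4],[27,4],[32,0],[32,4],[34,1]]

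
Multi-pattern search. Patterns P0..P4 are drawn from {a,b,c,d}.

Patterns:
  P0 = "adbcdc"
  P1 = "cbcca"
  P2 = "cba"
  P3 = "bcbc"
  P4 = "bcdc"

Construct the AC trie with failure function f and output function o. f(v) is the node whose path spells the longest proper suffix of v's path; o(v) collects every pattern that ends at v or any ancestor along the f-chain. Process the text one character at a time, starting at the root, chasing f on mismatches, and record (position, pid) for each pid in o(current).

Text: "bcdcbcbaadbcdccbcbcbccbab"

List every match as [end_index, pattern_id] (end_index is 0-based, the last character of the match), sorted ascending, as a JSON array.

Construct AC machine:
Trie nodes:
  0='ε' goto a→1 b→13 c→7
  1='a' goto d→2
  2='ad' goto b→3
  3='adb' goto c→4
  4='adbc' goto d→5
  5='adbcd' goto c→6
  6='adbcdc' goto ·  [P0 ends]
  7='c' goto b→8
  8='cb' goto a→12 c→9
  9='cbc' goto c→10
  10='cbcc' goto a→11
  11='cbcca' goto ·  [P1 ends]
  12='cba' goto ·  [P2 ends]
  13='b' goto c→14
  14='bc' goto b→15 d→17
  15='bcb' goto c→16
  16='bcbc' goto ·  [P3 ends]
  17='bcd' goto c→18
  18='bcdc' goto ·  [P4 ends]

Failure links (BFS by depth):
  fail(1) 'a': from fail(0)=0 chase 'a': 0 ⇒ 0;  out=∅∪out(0)=∅
  fail(7) 'c': from fail(0)=0 chase 'c': 0 ⇒ 0;  out=∅∪out(0)=∅
  fail(13) 'b': from fail(0)=0 chase 'b': 0 ⇒ 0;  out=∅∪out(0)=∅
  fail(2) 'ad': from fail(1)=0 chase 'd': 0 ⇒ 0;  out=∅∪out(0)=∅
  fail(8) 'cb': from fail(7)=0 chase 'b': 0 ⇒ 13;  out=∅∪out(13)=∅
  fail(14) 'bc': from fail(13)=0 chase 'c': 0 ⇒ 7;  out=∅∪out(7)=∅
  fail(3) 'adb': from fail(2)=0 chase 'b': 0 ⇒ 13;  out=∅∪out(13)=∅
  fail(9) 'cbc': from fail(8)=13 chase 'c': 13 ⇒ 14;  out=∅∪out(14)=∅
  fail(12) 'cba': from fail(8)=13 chase 'a': 13→0 ⇒ 1;  out={2}∪out(1)={2}
  fail(15) 'bcb': from fail(14)=7 chase 'b': 7 ⇒ 8;  out=∅∪out(8)=∅
  fail(17) 'bcd': from fail(14)=7 chase 'd': 7→0 ⇒ 0;  out=∅∪out(0)=∅
  fail(4) 'adbc': from fail(3)=13 chase 'c': 13 ⇒ 14;  out=∅∪out(14)=∅
  fail(10) 'cbcc': from fail(9)=14 chase 'c': 14→7→0 ⇒ 7;  out=∅∪out(7)=∅
  fail(16) 'bcbc': from fail(15)=8 chase 'c': 8 ⇒ 9;  out={3}∪out(9)={3}
  fail(18) 'bcdc': from fail(17)=0 chase 'c': 0 ⇒ 7;  out={4}∪out(7)={4}
  fail(5) 'adbcd': from fail(4)=14 chase 'd': 14 ⇒ 17;  out=∅∪out(17)=∅
  fail(11) 'cbcca': from fail(10)=7 chase 'a': 7→0 ⇒ 1;  out={1}∪out(1)={1}
  fail(6) 'adbcdc': from fail(5)=17 chase 'c': 17 ⇒ 18;  out={0}∪out(18)={0,4}

Run:
i=0 'b': node 0→13
i=1 'c': node 13→14
i=2 'd': node 14→17
i=3 'c': node 17→18  → match P4@[0:3]
i=4 'b': node 18→8 ·f
i=5 'c': node 8→9
i=6 'b': node 9→15 ·f
i=7 'a': node 15→12 ·f  → match P2@[5:7]
i=8 'a': node 12→1 ·f
i=9 'd': node 1→2
i=10 'b': node 2→3
i=11 'c': node 3→4
i=12 'd': node 4→5
i=13 'c': node 5→6  → match P0@[8:13],P4@[10:13]
i=14 'c': node 6→7 ·f
i=15 'b': node 7→8
i=16 'c': node 8→9
i=17 'b': node 9→15 ·f
i=18 'c': node 15→16  → match P3@[15:18]
i=19 'b': node 16→15 ·f
i=20 'c': node 15→16  → match P3@[17:20]
i=21 'c': node 16→10 ·f
i=22 'b': node 10→8 ·f
i=23 'a': node 8→12  → match P2@[21:23]
i=24 'b': node 12→13 ·f

Matches: [[3,4],[7,2],[13,0],[13,4],[18,3],[20,3],[23,2]]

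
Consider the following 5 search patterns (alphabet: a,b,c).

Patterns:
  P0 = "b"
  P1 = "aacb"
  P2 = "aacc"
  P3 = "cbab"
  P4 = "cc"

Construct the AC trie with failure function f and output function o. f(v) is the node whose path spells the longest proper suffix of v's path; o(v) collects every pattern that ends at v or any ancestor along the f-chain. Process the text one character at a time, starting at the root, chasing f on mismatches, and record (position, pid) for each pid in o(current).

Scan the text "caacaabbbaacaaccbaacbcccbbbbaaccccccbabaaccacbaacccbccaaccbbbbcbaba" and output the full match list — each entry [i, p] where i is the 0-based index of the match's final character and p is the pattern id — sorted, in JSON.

Build automaton:
Trie nodes:
  0='ε' goto a→2 b→1 c→7
  1='b' goto ·  ←P0
  2='a' goto a→3
  3='aa' goto c→4
  4='aac' goto b→5 c→6
  5='aacb' goto ·  ←P1
  6='aacc' goto ·  ←P2
  7='c' goto b→8 c→11
  8='cb' goto a→9
  9='cba' goto b→10
  10='cbab' goto ·  ←P3
  11='cc' goto ·  ←P4

Failure links (BFS by depth):
  fail(1) 'b': from fail(0)=0 chase 'b': 0 ⇒ 0;  out={0}∪out(0)={0}
  fail(2) 'a': from fail(0)=0 chase 'a': 0 ⇒ 0;  out=∅∪out(0)=∅
  fail(7) 'c': from fail(0)=0 chase 'c': 0 ⇒ 0;  out=∅∪out(0)=∅
  fail(3) 'aa': from fail(2)=0 chase 'a': 0 ⇒ 2;  out=∅∪out(2)=∅
  fail(8) 'cb': from fail(7)=0 chase 'b': 0 ⇒ 1;  out=∅∪out(1)={0}
  fail(11) 'cc': from fail(7)=0 chase 'c': 0 ⇒ 7;  out={4}∪out(7)={4}
  fail(4) 'aac': from fail(3)=2 chase 'c': 2→0 ⇒ 7;  out=∅∪out(7)=∅
  fail(9) 'cba': from fail(8)=1 chase 'a': 1→0 ⇒ 2;  out=∅∪out(2)=∅
  fail(5) 'aacb': from fail(4)=7 chase 'b': 7 ⇒ 8;  out={1}∪out(8)={0,1}
  fail(6) 'aacc': from fail(4)=7 chase 'c': 7 ⇒ 11;  out={2}∪out(11)={2,4}
  fail(10) 'cbab': from fail(9)=2 chase 'b': 2→0 ⇒ 1;  out={3}∪out(1)={0,3}

Scan:
[0] read 'c'  n0⇒n7
[1] read 'a'  n7⇒n2 (via fail)
[2] read 'a'  n2⇒n3
[3] read 'c'  n3⇒n4
[4] read 'a'  n4⇒n2 (via fail)
[5] read 'a'  n2⇒n3
[6] read 'b'  n3⇒n1 (via fail)  emit P0@[6:6]
[7] read 'b'  n1⇒n1 (via fail)  emit P0@[7:7]
[8] read 'b'  n1⇒n1 (via fail)  emit P0@[8:8]
[9] read 'a'  n1⇒n2 (via fail)
[10] read 'a'  n2⇒n3
[11] read 'c'  n3⇒n4
[12] read 'a'  n4⇒n2 (via fail)
[13] read 'a'  n2⇒n3
[14] read 'c'  n3⇒n4
[15] read 'c'  n4⇒n6  emit P2@[12:15],P4@[14:15]
[16] read 'b'  n6⇒n8 (via fail)  emit P0@[16:16]
[17] read 'a'  n8⇒n9
[18] read 'a'  n9⇒n3 (via fail)
[19] read 'c'  n3⇒n4
[20] read 'b'  n4⇒n5  emit P0@[20:20],P1@[17:20]
[21] read 'c'  n5⇒n7 (via fail)
[22] read 'c'  n7⇒n11  emit P4@[21:22]
[23] read 'c'  n11⇒n11 (via fail)  emit P4@[22:23]
[24] read 'b'  n11⇒n8 (via fail)  emit P0@[24:24]
[25] read 'b'  n8⇒n1 (via fail)  emit P0@[25:25]
[26] read 'b'  n1⇒n1 (via fail)  emit P0@[26:26]
[27] read 'b'  n1⇒n1 (via fail)  emit P0@[27:27]
[28] read 'a'  n1⇒n2 (via fail)
[29] read 'a'  n2⇒n3
[30] read 'c'  n3⇒n4
[31] read 'c'  n4⇒n6  emit P2@[28:31],P4@[30:31]
[32] read 'c'  n6⇒n11 (via fail)  emit P4@[31:32]
[33] read 'c'  n11⇒n11 (via fail)  emit P4@[32:33]
[34] read 'c'  n11⇒n11 (via fail)  emit P4@[33:34]
[35] read 'c'  n11⇒n11 (via fail)  emit P4@[34:35]
[36] read 'b'  n11⇒n8 (via fail)  emit P0@[36:36]
[37] read 'a'  n8⇒n9
[38] read 'b'  n9⇒n10  emit P0@[38:38],P3@[35:38]
[39] read 'a'  n10⇒n2 (via fail)
[40] read 'a'  n2⇒n3
[41] read 'c'  n3⇒n4
[42] read 'c'  n4⇒n6  emit P2@[39:42],P4@[41:42]
[43] read 'a'  n6⇒n2 (via fail)
[44] read 'c'  n2⇒n7 (via fail)
[45] read 'b'  n7⇒n8  emit P0@[45:45]
[46] read 'a'  n8⇒n9
[47] read 'a'  n9⇒n3 (via fail)
[48] read 'c'  n3⇒n4
[49] read 'c'  n4⇒n6  emit P2@[46:49],P4@[48:49]
[50] read 'c'  n6⇒n11 (via fail)  emit P4@[49:50]
[51] read 'b'  n11⇒n8 (via fail)  emit P0@[51:51]
[52] read 'c'  n8⇒n7 (via fail)
[53] read 'c'  n7⇒n11  emit P4@[52:53]
[54] read 'a'  n11⇒n2 (via fail)
[55] read 'a'  n2⇒n3
[56] read 'c'  n3⇒n4
[57] read 'c'  n4⇒n6  emit P2@[54:57],P4@[56:57]
[58] read 'b'  n6⇒n8 (via fail)  emit P0@[58:58]
[59] read 'b'  n8⇒n1 (via fail)  emit P0@[59:59]
[60] read 'b'  n1⇒n1 (via fail)  emit P0@[60:60]
[61] read 'b'  n1⇒n1 (via fail)  emit P0@[61:61]
[62] read 'c'  n1⇒n7 (via fail)
[63] read 'b'  n7⇒n8  emit P0@[63:63]
[64] read 'a'  n8⇒n9
[65] read 'b'  n9⇒n10  emit P0@[65:65],P3@[62:65]
[66] read 'a'  n10⇒n2 (via fail)

Result: [[6,0],[7,0],[8,0],[15,2],[15,4],[16,0],[20,0],[20,1],[22,4],[23,4],[24,0],[25,0],[26,0],[27,0],[31,2],[31,4],[32,4],[33,4],[34,4],[35,4],[36,0],[38,0],[38,3],[42,2],[42,4],[45,0],[49,2],[49,4],[50,4],[51,0],[53,4],[57,2],[57,4],[58,0],[59,0],[60,0],[61,0],[63,0],[65,0],[65,3]]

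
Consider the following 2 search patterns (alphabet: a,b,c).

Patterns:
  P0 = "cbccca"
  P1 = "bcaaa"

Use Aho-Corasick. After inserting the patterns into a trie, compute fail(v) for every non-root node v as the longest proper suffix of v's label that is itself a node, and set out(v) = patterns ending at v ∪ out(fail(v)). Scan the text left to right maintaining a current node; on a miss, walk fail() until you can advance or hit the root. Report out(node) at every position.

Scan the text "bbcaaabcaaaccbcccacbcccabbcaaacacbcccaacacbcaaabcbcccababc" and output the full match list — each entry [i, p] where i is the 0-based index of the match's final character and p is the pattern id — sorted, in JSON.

Construct AC machine:
Trie (insert patterns):
  n0 'ε': b→7 c→1
  n1 'c': b→2
  n2 'cb': c→3
  n3 'cbc': c→4
  n4 'cbcc': c→5
  n5 'cbccc': a→6
  n6 'cbccca': ·  [P0 ends]
  n7 'b': c→8
  n8 'bc': a→9
  n9 'bca': a→10
  n10 'bcaa': a→11
  n11 'bcaaa': ·  [P1 ends]

BFS fail/out derivation:
  n1('c'): parent n0 fail=0; on 'c' 0 → fail=0;  out ∅∪∅=∅
  n7('b'): parent n0 fail=0; on 'b' 0 → fail=0;  out ∅∪∅=∅
  n2('cb'): parent n1 fail=0; on 'b' 0 → fail=7;  out ∅∪∅=∅
  n8('bc'): parent n7 fail=0; on 'c' 0 → fail=1;  out ∅∪∅=∅
  n3('cbc'): parent n2 fail=7; on 'c' 7 → fail=8;  out ∅∪∅=∅
  n9('bca'): parent n8 fail=1; on 'a' 1→0 → fail=0;  out ∅∪∅=∅
  n4('cbcc'): parent n3 fail=8; on 'c' 8→1→0 → fail=1;  out ∅∪∅=∅
  n10('bcaa'): parent n9 fail=0; on 'a' 0 → fail=0;  out ∅∪∅=∅
  n5('cbccc'): parent n4 fail=1; on 'c' 1→0 → fail=1;  out ∅∪∅=∅
  n11('bcaaa'): parent n10 fail=0; on 'a' 0 → fail=0;  out {1}∪∅={1}
  n6('cbccca'): parent n5 fail=1; on 'a' 1→0 → fail=0;  out {0}∪∅={0}

Text stream:
[0] read 'b'  n0⇒n7
[1] read 'b'  n7⇒n7 (via fail)
[2] read 'c'  n7⇒n8
[3] read 'a'  n8⇒n9
[4] read 'a'  n9⇒n10
[5] read 'a'  n10⇒n11  emit P1@[1:5]
[6] read 'b'  n11⇒n7 (via fail)
[7] read 'c'  n7⇒n8
[8] read 'a'  n8⇒n9
[9] read 'a'  n9⇒n10
[10] read 'a'  n10⇒n11  emit P1@[6:10]
[11] read 'c'  n11⇒n1 (via fail)
[12] read 'c'  n1⇒n1 (via fail)
[13] read 'b'  n1⇒n2
[14] read 'c'  n2⇒n3
[15] read 'c'  n3⇒n4
[16] read 'c'  n4⇒n5
[17] read 'a'  n5⇒n6  emit P0@[12:17]
[18] read 'c'  n6⇒n1 (via fail)
[19] read 'b'  n1⇒n2
[20] read 'c'  n2⇒n3
[21] read 'c'  n3⇒n4
[22] read 'c'  n4⇒n5
[23] read 'a'  n5⇒n6  emit P0@[18:23]
[24] read 'b'  n6⇒n7 (via fail)
[25] read 'b'  n7⇒n7 (via fail)
[26] read 'c'  n7⇒n8
[27] read 'a'  n8⇒n9
[28] read 'a'  n9⇒n10
[29] read 'a'  n10⇒n11  emit P1@[25:29]
[30] read 'c'  n11⇒n1 (via fail)
[31] read 'a'  n1⇒n0 (via fail)
[32] read 'c'  n0⇒n1
[33] read 'b'  n1⇒n2
[34] read 'c'  n2⇒n3
[35] read 'c'  n3⇒n4
[36] read 'c'  n4⇒n5
[37] read 'a'  n5⇒n6  emit P0@[32:37]
[38] read 'a'  n6⇒n0 (via fail)
[39] read 'c'  n0⇒n1
[40] read 'a'  n1⇒n0 (via fail)
[41] read 'c'  n0⇒n1
[42] read 'b'  n1⇒n2
[43] read 'c'  n2⇒n3
[44] read 'a'  n3⇒n9 (via fail)
[45] read 'a'  n9⇒n10
[46] read 'a'  n10⇒n11  emit P1@[42:46]
[47] read 'b'  n11⇒n7 (via fail)
[48] read 'c'  n7⇒n8
[49] read 'b'  n8⇒n2 (via fail)
[50] read 'c'  n2⇒n3
[51] read 'c'  n3⇒n4
[52] read 'c'  n4⇒n5
[53] read 'a'  n5⇒n6  emit P0@[48:53]
[54] read 'b'  n6⇒n7 (via fail)
[55] read 'a'  n7⇒n0 (via fail)
[56] read 'b'  n0⇒n7
[57] read 'c'  n7⇒n8

All matches (sorted): [[5,1],[10,1],[17,0],[23,0],[29,1],[37,0],[46,1],[53,0]]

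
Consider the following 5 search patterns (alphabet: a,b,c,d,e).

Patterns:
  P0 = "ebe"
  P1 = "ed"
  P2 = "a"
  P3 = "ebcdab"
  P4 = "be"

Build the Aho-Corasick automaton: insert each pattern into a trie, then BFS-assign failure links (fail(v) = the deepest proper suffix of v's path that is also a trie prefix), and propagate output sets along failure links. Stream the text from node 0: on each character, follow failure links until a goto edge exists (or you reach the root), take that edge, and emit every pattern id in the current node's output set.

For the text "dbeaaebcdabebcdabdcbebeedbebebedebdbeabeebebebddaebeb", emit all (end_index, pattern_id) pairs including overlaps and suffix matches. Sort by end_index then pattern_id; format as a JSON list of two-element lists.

Construct AC machine:
Trie nodes:
  0='ε' goto a→5 b→10 e→1
  1='e' goto b→2 d→4
  2='eb' goto c→6 e→3
  3='ebe' goto ·  [P0 ends]
  4='ed' goto ·  [P1 ends]
  5='a' goto ·  [P2 ends]
  6='ebc' goto d→7
  7='ebcd' goto a→8
  8='ebcda' goto b→9
  9='ebcdab' goto ·  [P3 ends]
  10='b' goto e→11
  11='be' goto ·  [P4 ends]

BFS fail/out derivation:
  n1('e'): parent n0 fail=0; on 'e' 0 → fail=0;  out ∅∪∅=∅
  n5('a'): parent n0 fail=0; on 'a' 0 → fail=0;  out {2}∪∅={2}
  n10('b'): parent n0 fail=0; on 'b' 0 → fail=0;  out ∅∪∅=∅
  n2('eb'): parent n1 fail=0; on 'b' 0 → fail=10;  out ∅∪∅=∅
  n4('ed'): parent n1 fail=0; on 'd' 0 → fail=0;  out {1}∪∅={1}
  n11('be'): parent n10 fail=0; on 'e' 0 → fail=1;  out {4}∪∅={4}
  n3('ebe'): parent n2 fail=10; on 'e' 10 → fail=11;  out {0}∪{4}={0,4}
  n6('ebc'): parent n2 fail=10; on 'c' 10→0 → fail=0;  out ∅∪∅=∅
  n7('ebcd'): parent n6 fail=0; on 'd' 0 → fail=0;  out ∅∪∅=∅
  n8('ebcda'): parent n7 fail=0; on 'a' 0 → fail=5;  out ∅∪{2}={2}
  n9('ebcdab'): parent n8 fail=5; on 'b' 5→0 → fail=10;  out {3}∪∅={3}

Text stream:
i=0 'd': node 0→0
i=1 'b': node 0→10
i=2 'e': node 10→11  ** P4@[1:2]
i=3 'a': node 11→5 (fail-walked)  ** P2@[3:3]
i=4 'a': node 5→5 (fail-walked)  ** P2@[4:4]
i=5 'e': node 5→1 (fail-walked)
i=6 'b': node 1→2
i=7 'c': node 2→6
i=8 'd': node 6→7
i=9 'a': node 7→8  ** P2@[9:9]
i=10 'b': node 8→9  ** P3@[5:10]
i=11 'e': node 9→11 (fail-walked)  ** P4@[10:11]
i=12 'b': node 11→2 (fail-walked)
i=13 'c': node 2→6
i=14 'd': node 6→7
i=15 'a': node 7→8  ** P2@[15:15]
i=16 'b': node 8→9  ** P3@[11:16]
i=17 'd': node 9→0 (fail-walked)
i=18 'c': node 0→0
i=19 'b': node 0→10
i=20 'e': node 10→11  ** P4@[19:20]
i=21 'b': node 11→2 (fail-walked)
i=22 'e': node 2→3  ** P0@[20:22],P4@[21:22]
i=23 'e': node 3→1 (fail-walked)
i=24 'd': node 1→4  ** P1@[23:24]
i=25 'b': node 4→10 (fail-walked)
i=26 'e': node 10→11  ** P4@[25:26]
i=27 'b': node 11→2 (fail-walked)
i=28 'e': node 2→3  ** P0@[26:28],P4@[27:28]
i=29 'b': node 3→2 (fail-walked)
i=30 'e': node 2→3  ** P0@[28:30],P4@[29:30]
i=31 'd': node 3→4 (fail-walked)  ** P1@[30:31]
i=32 'e': node 4→1 (fail-walked)
i=33 'b': node 1→2
i=34 'd': node 2→0 (fail-walked)
i=35 'b': node 0→10
i=36 'e': node 10→11  ** P4@[35:36]
i=37 'a': node 11→5 (fail-walked)  ** P2@[37:37]
i=38 'b': node 5→10 (fail-walked)
i=39 'e': node 10→11  ** P4@[38:39]
i=40 'e': node 11→1 (fail-walked)
i=41 'b': node 1→2
i=42 'e': node 2→3  ** P0@[40:42],P4@[41:42]
i=43 'b': node 3→2 (fail-walked)
i=44 'e': node 2→3  ** P0@[42:44],P4@[43:44]
i=45 'b': node 3→2 (fail-walked)
i=46 'd': node 2→0 (fail-walked)
i=47 'd': node 0→0
i=48 'a': node 0→5  ** P2@[48:48]
i=49 'e': node 5→1 (fail-walked)
i=50 'b': node 1→2
i=51 'e': node 2→3  ** P0@[49:51],P4@[50:51]
i=52 'b': node 3→2 (fail-walked)

Result: [[2,4],[3,2],[4,2],[9,2],[10,3],[11,4],[15,2],[16,3],[20,4],[22,0],[22,4],[24,1],[26,4],[28,0],[28,4],[30,0],[30,4],[31,1],[36,4],[37,2],[39,4],[42,0],[42,4],[44,0],[44,4],[48,2],[51,0],[51,4]]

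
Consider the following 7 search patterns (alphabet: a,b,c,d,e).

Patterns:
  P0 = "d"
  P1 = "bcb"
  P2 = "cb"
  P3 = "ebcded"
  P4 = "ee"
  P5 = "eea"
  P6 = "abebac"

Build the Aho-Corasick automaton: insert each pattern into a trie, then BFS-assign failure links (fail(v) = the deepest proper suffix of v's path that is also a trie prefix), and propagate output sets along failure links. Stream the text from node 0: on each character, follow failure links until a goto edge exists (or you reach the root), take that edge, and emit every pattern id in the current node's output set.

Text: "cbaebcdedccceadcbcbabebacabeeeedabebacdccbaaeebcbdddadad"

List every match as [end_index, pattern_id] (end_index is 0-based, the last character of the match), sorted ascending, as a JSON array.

Construct AC machine:
Trie (insert patterns):
  0='ε' goto a→15 b→2 c→5 d→1 e→7
  1='d' goto ·  [P0 ends]
  2='b' goto c→3
  3='bc' goto b→4
  4='bcb' goto ·  [P1 ends]
  5='c' goto b→6
  6='cb' goto ·  [P2 ends]
  7='e' goto b→8 e→13
  8='eb' goto c→9
  9='ebc' goto d→10
  10='ebcd' goto e→11
  11='ebcde' goto d→12
  12='ebcded' goto ·  [P3 ends]
  13='ee' goto a→14  [P4 ends]
  14='eea' goto ·  [P5 ends]
  15='a' goto b→16
  16='ab' goto e→17
  17='abe' goto b→18
  18='abeb' goto a→19
  19='abeba' goto c→20
  20='abebac' goto ·  [P6 ends]

BFS fail/out derivation:
  fail(1) 'd': from fail(0)=0 chase 'd': 0 ⇒ 0;  out={0}∪out(0)={0}
  fail(2) 'b': from fail(0)=0 chase 'b': 0 ⇒ 0;  out=∅∪out(0)=∅
  fail(5) 'c': from fail(0)=0 chase 'c': 0 ⇒ 0;  out=∅∪out(0)=∅
  fail(7) 'e': from fail(0)=0 chase 'e': 0 ⇒ 0;  out=∅∪out(0)=∅
  fail(15) 'a': from fail(0)=0 chase 'a': 0 ⇒ 0;  out=∅∪out(0)=∅
  fail(3) 'bc': from fail(2)=0 chase 'c': 0 ⇒ 5;  out=∅∪out(5)=∅
  fail(6) 'cb': from fail(5)=0 chase 'b': 0 ⇒ 2;  out={2}∪out(2)={2}
  fail(8) 'eb': from fail(7)=0 chase 'b': 0 ⇒ 2;  out=∅∪out(2)=∅
  fail(13) 'ee': from fail(7)=0 chase 'e': 0 ⇒ 7;  out={4}∪out(7)={4}
  fail(16) 'ab': from fail(15)=0 chase 'b': 0 ⇒ 2;  out=∅∪out(2)=∅
  fail(4) 'bcb': from fail(3)=5 chase 'b': 5 ⇒ 6;  out={1}∪out(6)={1,2}
  fail(9) 'ebc': from fail(8)=2 chase 'c': 2 ⇒ 3;  out=∅∪out(3)=∅
  fail(14) 'eea': from fail(13)=7 chase 'a': 7→0 ⇒ 15;  out={5}∪out(15)={5}
  fail(17) 'abe': from fail(16)=2 chase 'e': 2→0 ⇒ 7;  out=∅∪out(7)=∅
  fail(10) 'ebcd': from fail(9)=3 chase 'd': 3→5→0 ⇒ 1;  out=∅∪out(1)={0}
  fail(18) 'abeb': from fail(17)=7 chase 'b': 7 ⇒ 8;  out=∅∪out(8)=∅
  fail(11) 'ebcde': from fail(10)=1 chase 'e': 1→0 ⇒ 7;  out=∅∪out(7)=∅
  fail(19) 'abeba': from fail(18)=8 chase 'a': 8→2→0 ⇒ 15;  out=∅∪out(15)=∅
  fail(12) 'ebcded': from fail(11)=7 chase 'd': 7→0 ⇒ 1;  out={3}∪out(1)={0,3}
  fail(20) 'abebac': from fail(19)=15 chase 'c': 15→0 ⇒ 5;  out={6}∪out(5)={6}

Run:
i=0 'c': node 0→5
i=1 'b': node 5→6  → match P2@[0:1]
i=2 'a': node 6→15 (via fail)
i=3 'e': node 15→7 (via fail)
i=4 'b': node 7→8
i=5 'c': node 8→9
i=6 'd': node 9→10  → match P0@[6:6]
i=7 'e': node 10→11
i=8 'd': node 11→12  → match P0@[8:8],P3@[3:8]
i=9 'c': node 12→5 (via fail)
i=10 'c': node 5→5 (via fail)
i=11 'c': node 5→5 (via fail)
i=12 'e': node 5→7 (via fail)
i=13 'a': node 7→15 (via fail)
i=14 'd': node 15→1 (via fail)  → match P0@[14:14]
i=15 'c': node 1→5 (via fail)
i=16 'b': node 5→6  → match P2@[15:16]
i=17 'c': node 6→3 (via fail)
i=18 'b': node 3→4  → match P1@[16:18],P2@[17:18]
i=19 'a': node 4→15 (via fail)
i=20 'b': node 15→16
i=21 'e': node 16→17
i=22 'b': node 17→18
i=23 'a': node 18→19
i=24 'c': node 19→20  → match P6@[19:24]
i=25 'a': node 20→15 (via fail)
i=26 'b': node 15→16
i=27 'e': node 16→17
i=28 'e': node 17→13 (via fail)  → match P4@[27:28]
i=29 'e': node 13→13 (via fail)  → match P4@[28:29]
i=30 'e': node 13→13 (via fail)  → match P4@[29:30]
i=31 'd': node 13→1 (via fail)  → match P0@[31:31]
i=32 'a': node 1→15 (via fail)
i=33 'b': node 15→16
i=34 'e': node 16→17
i=35 'b': node 17→18
i=36 'a': node 18→19
i=37 'c': node 19→20  → match P6@[32:37]
i=38 'd': node 20→1 (via fail)  → match P0@[38:38]
i=39 'c': node 1→5 (via fail)
i=40 'c': node 5→5 (via fail)
i=41 'b': node 5→6  → match P2@[40:41]
i=42 'a': node 6→15 (via fail)
i=43 'a': node 15→15 (via fail)
i=44 'e': node 15→7 (via fail)
i=45 'e': node 7→13  → match P4@[44:45]
i=46 'b': node 13→8 (via fail)
i=47 'c': node 8→9
i=48 'b': node 9→4 (via fail)  → match P1@[46:48],P2@[47:48]
i=49 'd': node 4→1 (via fail)  → match P0@[49:49]
i=50 'd': node 1→1 (via fail)  → match P0@[50:50]
i=51 'd': node 1→1 (via fail)  → match P0@[51:51]
i=52 'a': node 1→15 (via fail)
i=53 'd': node 15→1 (via fail)  → match P0@[53:53]
i=54 'a': node 1→15 (via fail)
i=55 'd': node 15→1 (via fail)  → match P0@[55:55]

All matches (sorted): [[1,2],[6,0],[8,0],[8,3],[14,0],[16,2],[18,1],[18,2],[24,6],[28,4],[29,4],[30,4],[31,0],[37,6],[38,0],[41,2],[45,4],[48,1],[48,2],[49,0],[50,0],[51,0],[53,0],[55,0]]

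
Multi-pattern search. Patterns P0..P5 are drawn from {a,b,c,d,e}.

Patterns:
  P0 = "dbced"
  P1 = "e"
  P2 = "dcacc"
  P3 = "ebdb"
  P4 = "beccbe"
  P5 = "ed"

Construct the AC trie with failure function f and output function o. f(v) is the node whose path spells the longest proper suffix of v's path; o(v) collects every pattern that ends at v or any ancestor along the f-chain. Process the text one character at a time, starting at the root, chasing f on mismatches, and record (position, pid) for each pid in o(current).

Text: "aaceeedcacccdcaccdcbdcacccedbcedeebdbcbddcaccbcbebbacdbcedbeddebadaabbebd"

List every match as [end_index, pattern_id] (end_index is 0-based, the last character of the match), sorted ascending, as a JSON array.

Build:
Trie nodes:
  n0 'ε': b→14 d→1 e→6
  n1 'd': b→2 c→7
  n2 'db': c→3
  n3 'dbc': e→4
  n4 'dbce': d→5
  n5 'dbced': ·  [P0 ends]
  n6 'e': b→11 d→20  [P1 ends]
  n7 'dc': a→8
  n8 'dca': c→9
  n9 'dcac': c→10
  n10 'dcacc': ·  [P2 ends]
  n11 'eb': d→12
  n12 'ebd': b→13
  n13 'ebdb': ·  [P3 ends]
  n14 'b': e→15
  n15 'be': c→16
  n16 'bec': c→17
  n17 'becc': b→18
  n18 'beccb': e→19
  n19 'beccbe': ·  [P4 ends]
  n20 'ed': ·  [P5 ends]

Failure links (BFS by depth):
  fail(1) 'd': from fail(0)=0 chase 'd': 0 ⇒ 0;  out=∅∪out(0)=∅
  fail(6) 'e': from fail(0)=0 chase 'e': 0 ⇒ 0;  out={1}∪out(0)={1}
  fail(14) 'b': from fail(0)=0 chase 'b': 0 ⇒ 0;  out=∅∪out(0)=∅
  fail(2) 'db': from fail(1)=0 chase 'b': 0 ⇒ 14;  out=∅∪out(14)=∅
  fail(7) 'dc': from fail(1)=0 chase 'c': 0 ⇒ 0;  out=∅∪out(0)=∅
  fail(11) 'eb': from fail(6)=0 chase 'b': 0 ⇒ 14;  out=∅∪out(14)=∅
  fail(15) 'be': from fail(14)=0 chase 'e': 0 ⇒ 6;  out=∅∪out(6)={1}
  fail(20) 'ed': from fail(6)=0 chase 'd': 0 ⇒ 1;  out={5}∪out(1)={5}
  fail(3) 'dbc': from fail(2)=14 chase 'c': 14→0 ⇒ 0;  out=∅∪out(0)=∅
  fail(8) 'dca': from fail(7)=0 chase 'a': 0 ⇒ 0;  out=∅∪out(0)=∅
  fail(12) 'ebd': from fail(11)=14 chase 'd': 14→0 ⇒ 1;  out=∅∪out(1)=∅
  fail(16) 'bec': from fail(15)=6 chase 'c': 6→0 ⇒ 0;  out=∅∪out(0)=∅
  fail(4) 'dbce': from fail(3)=0 chase 'e': 0 ⇒ 6;  out=∅∪out(6)={1}
  fail(9) 'dcac': from fail(8)=0 chase 'c': 0 ⇒ 0;  out=∅∪out(0)=∅
  fail(13) 'ebdb': from fail(12)=1 chase 'b': 1 ⇒ 2;  out={3}∪out(2)={3}
  fail(17) 'becc': from fail(16)=0 chase 'c': 0 ⇒ 0;  out=∅∪out(0)=∅
  fail(5) 'dbced': from fail(4)=6 chase 'd': 6 ⇒ 20;  out={0}∪out(20)={0,5}
  fail(10) 'dcacc': from fail(9)=0 chase 'c': 0 ⇒ 0;  out={2}∪out(0)={2}
  fail(18) 'beccb': from fail(17)=0 chase 'b': 0 ⇒ 14;  out=∅∪out(14)=∅
  fail(19) 'beccbe': from fail(18)=14 chase 'e': 14 ⇒ 15;  out={4}∪out(15)={1,4}

Text stream:
[0] read 'a'  n0⇒n0
[1] read 'a'  n0⇒n0
[2] read 'c'  n0⇒n0
[3] read 'e'  n0⇒n6  ** P1@[3:3]
[4] read 'e'  n6⇒n6 (fail-walked)  ** P1@[4:4]
[5] read 'e'  n6⇒n6 (fail-walked)  ** P1@[5:5]
[6] read 'd'  n6⇒n20  ** P5@[5:6]
[7] read 'c'  n20⇒n7 (fail-walked)
[8] read 'a'  n7⇒n8
[9] read 'c'  n8⇒n9
[10] read 'c'  n9⇒n10  ** P2@[6:10]
[11] read 'c'  n10⇒n0 (fail-walked)
[12] read 'd'  n0⇒n1
[13] read 'c'  n1⇒n7
[14] read 'a'  n7⇒n8
[15] read 'c'  n8⇒n9
[16] read 'c'  n9⇒n10  ** P2@[12:16]
[17] read 'd'  n10⇒n1 (fail-walked)
[18] read 'c'  n1⇒n7
[19] read 'b'  n7⇒n14 (fail-walked)
[20] read 'd'  n14⇒n1 (fail-walked)
[21] read 'c'  n1⇒n7
[22] read 'a'  n7⇒n8
[23] read 'c'  n8⇒n9
[24] read 'c'  n9⇒n10  ** P2@[20:24]
[25] read 'c'  n10⇒n0 (fail-walked)
[26] read 'e'  n0⇒n6  ** P1@[26:26]
[27] read 'd'  n6⇒n20  ** P5@[26:27]
[28] read 'b'  n20⇒n2 (fail-walked)
[29] read 'c'  n2⇒n3
[30] read 'e'  n3⇒n4  ** P1@[30:30]
[31] read 'd'  n4⇒n5  ** P0@[27:31],P5@[30:31]
[32] read 'e'  n5⇒n6 (fail-walked)  ** P1@[32:32]
[33] read 'e'  n6⇒n6 (fail-walked)  ** P1@[33:33]
[34] read 'b'  n6⇒n11
[35] read 'd'  n11⇒n12
[36] read 'b'  n12⇒n13  ** P3@[33:36]
[37] read 'c'  n13⇒n3 (fail-walked)
[38] read 'b'  n3⇒n14 (fail-walked)
[39] read 'd'  n14⇒n1 (fail-walked)
[40] read 'd'  n1⇒n1 (fail-walked)
[41] read 'c'  n1⇒n7
[42] read 'a'  n7⇒n8
[43] read 'c'  n8⇒n9
[44] read 'c'  n9⇒n10  ** P2@[40:44]
[45] read 'b'  n10⇒n14 (fail-walked)
[46] read 'c'  n14⇒n0 (fail-walked)
[47] read 'b'  n0⇒n14
[48] read 'e'  n14⇒n15  ** P1@[48:48]
[49] read 'b'  n15⇒n11 (fail-walked)
[50] read 'b'  n11⇒n14 (fail-walked)
[51] read 'a'  n14⇒n0 (fail-walked)
[52] read 'c'  n0⇒n0
[53] read 'd'  n0⇒n1
[54] read 'b'  n1⇒n2
[55] read 'c'  n2⇒n3
[56] read 'e'  n3⇒n4  ** P1@[56:56]
[57] read 'd'  n4⇒n5  ** P0@[53:57],P5@[56:57]
[58] read 'b'  n5⇒n2 (fail-walked)
[59] read 'e'  n2⇒n15 (fail-walked)  ** P1@[59:59]
[60] read 'd'  n15⇒n20 (fail-walked)  ** P5@[59:60]
[61] read 'd'  n20⇒n1 (fail-walked)
[62] read 'e'  n1⇒n6 (fail-walked)  ** P1@[62:62]
[63] read 'b'  n6⇒n11
[64] read 'a'  n11⇒n0 (fail-walked)
[65] read 'd'  n0⇒n1
[66] read 'a'  n1⇒n0 (fail-walked)
[67] read 'a'  n0⇒n0
[68] read 'b'  n0⇒n14
[69] read 'b'  n14⇒n14 (fail-walked)
[70] read 'e'  n14⇒n15  ** P1@[70:70]
[71] read 'b'  n15⇒n11 (fail-walked)
[72] read 'd'  n11⇒n12

Matches: [[3,1],[4,1],[5,1],[6,5],[10,2],[16,2],[24,2],[26,1],[27,5],[30,1],[31,0],[31,5],[32,1],[33,1],[36,3],[44,2],[48,1],[56,1],[57,0],[57,5],[59,1],[60,5],[62,1],[70,1]]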